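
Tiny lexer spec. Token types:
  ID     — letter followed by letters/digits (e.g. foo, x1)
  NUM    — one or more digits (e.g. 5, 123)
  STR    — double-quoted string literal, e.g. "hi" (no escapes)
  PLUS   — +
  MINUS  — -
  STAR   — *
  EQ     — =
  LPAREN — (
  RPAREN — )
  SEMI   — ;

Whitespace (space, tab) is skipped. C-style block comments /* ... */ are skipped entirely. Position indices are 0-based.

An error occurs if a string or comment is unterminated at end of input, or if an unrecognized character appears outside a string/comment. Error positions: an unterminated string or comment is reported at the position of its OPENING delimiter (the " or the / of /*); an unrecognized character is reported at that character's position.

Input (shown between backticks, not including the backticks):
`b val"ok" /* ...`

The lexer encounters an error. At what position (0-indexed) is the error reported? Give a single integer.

Answer: 10

Derivation:
pos=0: emit ID 'b' (now at pos=1)
pos=2: emit ID 'val' (now at pos=5)
pos=5: enter STRING mode
pos=5: emit STR "ok" (now at pos=9)
pos=10: enter COMMENT mode (saw '/*')
pos=10: ERROR — unterminated comment (reached EOF)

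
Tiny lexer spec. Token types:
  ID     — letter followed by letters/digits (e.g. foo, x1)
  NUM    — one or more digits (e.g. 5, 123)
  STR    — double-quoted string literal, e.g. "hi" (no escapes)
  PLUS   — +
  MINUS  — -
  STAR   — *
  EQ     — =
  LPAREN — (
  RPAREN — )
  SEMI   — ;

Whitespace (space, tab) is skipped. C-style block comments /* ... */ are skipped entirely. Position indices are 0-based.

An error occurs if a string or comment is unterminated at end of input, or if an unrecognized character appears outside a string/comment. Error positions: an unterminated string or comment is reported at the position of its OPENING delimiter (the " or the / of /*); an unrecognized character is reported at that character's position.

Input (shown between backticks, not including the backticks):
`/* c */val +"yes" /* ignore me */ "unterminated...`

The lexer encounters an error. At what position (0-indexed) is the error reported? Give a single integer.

pos=0: enter COMMENT mode (saw '/*')
exit COMMENT mode (now at pos=7)
pos=7: emit ID 'val' (now at pos=10)
pos=11: emit PLUS '+'
pos=12: enter STRING mode
pos=12: emit STR "yes" (now at pos=17)
pos=18: enter COMMENT mode (saw '/*')
exit COMMENT mode (now at pos=33)
pos=34: enter STRING mode
pos=34: ERROR — unterminated string

Answer: 34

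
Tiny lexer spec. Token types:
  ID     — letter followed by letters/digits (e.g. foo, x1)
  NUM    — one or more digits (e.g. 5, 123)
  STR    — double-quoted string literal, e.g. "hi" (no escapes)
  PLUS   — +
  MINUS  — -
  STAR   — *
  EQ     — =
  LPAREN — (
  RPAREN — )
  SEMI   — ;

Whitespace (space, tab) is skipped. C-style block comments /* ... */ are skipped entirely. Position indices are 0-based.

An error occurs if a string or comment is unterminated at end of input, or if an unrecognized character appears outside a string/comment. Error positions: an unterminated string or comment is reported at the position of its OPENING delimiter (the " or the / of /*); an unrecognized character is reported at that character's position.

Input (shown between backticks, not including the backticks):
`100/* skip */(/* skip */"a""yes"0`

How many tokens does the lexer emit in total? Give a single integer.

pos=0: emit NUM '100' (now at pos=3)
pos=3: enter COMMENT mode (saw '/*')
exit COMMENT mode (now at pos=13)
pos=13: emit LPAREN '('
pos=14: enter COMMENT mode (saw '/*')
exit COMMENT mode (now at pos=24)
pos=24: enter STRING mode
pos=24: emit STR "a" (now at pos=27)
pos=27: enter STRING mode
pos=27: emit STR "yes" (now at pos=32)
pos=32: emit NUM '0' (now at pos=33)
DONE. 5 tokens: [NUM, LPAREN, STR, STR, NUM]

Answer: 5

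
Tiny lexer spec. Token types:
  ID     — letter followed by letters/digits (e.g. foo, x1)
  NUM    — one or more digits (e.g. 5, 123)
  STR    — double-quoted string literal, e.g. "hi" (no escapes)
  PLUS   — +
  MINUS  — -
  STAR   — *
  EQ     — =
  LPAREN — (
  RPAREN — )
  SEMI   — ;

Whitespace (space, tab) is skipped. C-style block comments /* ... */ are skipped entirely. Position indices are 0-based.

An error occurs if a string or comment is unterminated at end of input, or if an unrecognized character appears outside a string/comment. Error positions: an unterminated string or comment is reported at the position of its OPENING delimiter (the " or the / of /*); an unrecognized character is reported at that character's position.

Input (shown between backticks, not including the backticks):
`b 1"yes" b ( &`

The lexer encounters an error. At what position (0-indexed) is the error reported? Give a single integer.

Answer: 13

Derivation:
pos=0: emit ID 'b' (now at pos=1)
pos=2: emit NUM '1' (now at pos=3)
pos=3: enter STRING mode
pos=3: emit STR "yes" (now at pos=8)
pos=9: emit ID 'b' (now at pos=10)
pos=11: emit LPAREN '('
pos=13: ERROR — unrecognized char '&'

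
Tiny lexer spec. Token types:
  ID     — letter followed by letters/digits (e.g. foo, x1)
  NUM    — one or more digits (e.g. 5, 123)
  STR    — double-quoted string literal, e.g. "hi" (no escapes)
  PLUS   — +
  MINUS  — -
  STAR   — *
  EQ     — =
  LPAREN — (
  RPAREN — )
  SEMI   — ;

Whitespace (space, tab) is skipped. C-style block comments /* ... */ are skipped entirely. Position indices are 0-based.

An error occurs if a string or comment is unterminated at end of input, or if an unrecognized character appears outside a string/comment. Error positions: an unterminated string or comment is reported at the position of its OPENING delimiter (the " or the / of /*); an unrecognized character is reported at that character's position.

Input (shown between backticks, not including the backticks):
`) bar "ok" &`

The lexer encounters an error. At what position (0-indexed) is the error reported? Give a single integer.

Answer: 11

Derivation:
pos=0: emit RPAREN ')'
pos=2: emit ID 'bar' (now at pos=5)
pos=6: enter STRING mode
pos=6: emit STR "ok" (now at pos=10)
pos=11: ERROR — unrecognized char '&'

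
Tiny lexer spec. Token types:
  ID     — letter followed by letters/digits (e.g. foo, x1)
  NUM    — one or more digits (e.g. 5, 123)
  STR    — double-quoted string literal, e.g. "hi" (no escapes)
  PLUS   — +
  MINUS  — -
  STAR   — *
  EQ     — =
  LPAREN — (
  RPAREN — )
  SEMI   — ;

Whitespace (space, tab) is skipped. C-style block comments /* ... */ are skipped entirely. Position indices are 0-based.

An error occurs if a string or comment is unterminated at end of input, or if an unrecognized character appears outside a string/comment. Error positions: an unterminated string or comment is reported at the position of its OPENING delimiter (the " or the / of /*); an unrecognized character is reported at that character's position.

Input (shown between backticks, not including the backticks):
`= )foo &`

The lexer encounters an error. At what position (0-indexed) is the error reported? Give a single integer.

Answer: 7

Derivation:
pos=0: emit EQ '='
pos=2: emit RPAREN ')'
pos=3: emit ID 'foo' (now at pos=6)
pos=7: ERROR — unrecognized char '&'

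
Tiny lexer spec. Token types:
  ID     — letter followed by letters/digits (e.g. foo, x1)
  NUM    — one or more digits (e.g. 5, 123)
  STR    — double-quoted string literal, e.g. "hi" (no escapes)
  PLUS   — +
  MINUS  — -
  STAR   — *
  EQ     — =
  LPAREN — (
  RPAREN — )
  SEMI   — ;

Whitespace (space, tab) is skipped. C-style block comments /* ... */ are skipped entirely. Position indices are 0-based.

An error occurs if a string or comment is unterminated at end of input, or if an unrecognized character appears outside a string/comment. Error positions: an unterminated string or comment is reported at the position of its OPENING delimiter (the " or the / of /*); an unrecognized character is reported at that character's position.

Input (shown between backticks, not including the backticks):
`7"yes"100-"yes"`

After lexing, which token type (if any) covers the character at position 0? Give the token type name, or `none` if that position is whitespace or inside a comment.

Answer: NUM

Derivation:
pos=0: emit NUM '7' (now at pos=1)
pos=1: enter STRING mode
pos=1: emit STR "yes" (now at pos=6)
pos=6: emit NUM '100' (now at pos=9)
pos=9: emit MINUS '-'
pos=10: enter STRING mode
pos=10: emit STR "yes" (now at pos=15)
DONE. 5 tokens: [NUM, STR, NUM, MINUS, STR]
Position 0: char is '7' -> NUM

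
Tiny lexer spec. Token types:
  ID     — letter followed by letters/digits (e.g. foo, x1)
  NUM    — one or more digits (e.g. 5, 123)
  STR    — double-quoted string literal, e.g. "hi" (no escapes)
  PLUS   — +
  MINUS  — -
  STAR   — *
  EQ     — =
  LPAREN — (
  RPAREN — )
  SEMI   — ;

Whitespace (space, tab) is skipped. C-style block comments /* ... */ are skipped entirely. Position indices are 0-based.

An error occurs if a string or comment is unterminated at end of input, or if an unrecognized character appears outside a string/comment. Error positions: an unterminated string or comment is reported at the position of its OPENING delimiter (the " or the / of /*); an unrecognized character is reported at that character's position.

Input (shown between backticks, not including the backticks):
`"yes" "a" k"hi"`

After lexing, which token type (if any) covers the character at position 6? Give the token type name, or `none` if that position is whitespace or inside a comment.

Answer: STR

Derivation:
pos=0: enter STRING mode
pos=0: emit STR "yes" (now at pos=5)
pos=6: enter STRING mode
pos=6: emit STR "a" (now at pos=9)
pos=10: emit ID 'k' (now at pos=11)
pos=11: enter STRING mode
pos=11: emit STR "hi" (now at pos=15)
DONE. 4 tokens: [STR, STR, ID, STR]
Position 6: char is '"' -> STR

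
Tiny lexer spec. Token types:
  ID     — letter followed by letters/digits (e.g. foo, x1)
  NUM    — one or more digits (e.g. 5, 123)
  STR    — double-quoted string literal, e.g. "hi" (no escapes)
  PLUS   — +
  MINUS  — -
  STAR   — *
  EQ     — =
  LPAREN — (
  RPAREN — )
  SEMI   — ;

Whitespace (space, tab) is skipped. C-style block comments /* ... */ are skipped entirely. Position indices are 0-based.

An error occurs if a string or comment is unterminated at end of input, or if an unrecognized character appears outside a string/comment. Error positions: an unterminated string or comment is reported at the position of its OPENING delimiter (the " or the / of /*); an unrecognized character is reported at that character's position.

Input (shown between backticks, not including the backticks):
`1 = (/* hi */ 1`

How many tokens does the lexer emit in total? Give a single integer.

Answer: 4

Derivation:
pos=0: emit NUM '1' (now at pos=1)
pos=2: emit EQ '='
pos=4: emit LPAREN '('
pos=5: enter COMMENT mode (saw '/*')
exit COMMENT mode (now at pos=13)
pos=14: emit NUM '1' (now at pos=15)
DONE. 4 tokens: [NUM, EQ, LPAREN, NUM]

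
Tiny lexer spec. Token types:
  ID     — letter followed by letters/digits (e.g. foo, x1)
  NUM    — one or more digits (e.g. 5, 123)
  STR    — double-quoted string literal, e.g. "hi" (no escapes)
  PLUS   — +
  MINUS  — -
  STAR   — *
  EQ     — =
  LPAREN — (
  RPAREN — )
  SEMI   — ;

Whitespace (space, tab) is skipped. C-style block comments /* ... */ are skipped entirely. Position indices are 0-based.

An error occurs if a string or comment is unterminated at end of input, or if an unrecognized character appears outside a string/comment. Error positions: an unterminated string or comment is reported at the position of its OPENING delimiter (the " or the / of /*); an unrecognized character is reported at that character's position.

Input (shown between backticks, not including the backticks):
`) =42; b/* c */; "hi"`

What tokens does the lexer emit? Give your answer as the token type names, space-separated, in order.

pos=0: emit RPAREN ')'
pos=2: emit EQ '='
pos=3: emit NUM '42' (now at pos=5)
pos=5: emit SEMI ';'
pos=7: emit ID 'b' (now at pos=8)
pos=8: enter COMMENT mode (saw '/*')
exit COMMENT mode (now at pos=15)
pos=15: emit SEMI ';'
pos=17: enter STRING mode
pos=17: emit STR "hi" (now at pos=21)
DONE. 7 tokens: [RPAREN, EQ, NUM, SEMI, ID, SEMI, STR]

Answer: RPAREN EQ NUM SEMI ID SEMI STR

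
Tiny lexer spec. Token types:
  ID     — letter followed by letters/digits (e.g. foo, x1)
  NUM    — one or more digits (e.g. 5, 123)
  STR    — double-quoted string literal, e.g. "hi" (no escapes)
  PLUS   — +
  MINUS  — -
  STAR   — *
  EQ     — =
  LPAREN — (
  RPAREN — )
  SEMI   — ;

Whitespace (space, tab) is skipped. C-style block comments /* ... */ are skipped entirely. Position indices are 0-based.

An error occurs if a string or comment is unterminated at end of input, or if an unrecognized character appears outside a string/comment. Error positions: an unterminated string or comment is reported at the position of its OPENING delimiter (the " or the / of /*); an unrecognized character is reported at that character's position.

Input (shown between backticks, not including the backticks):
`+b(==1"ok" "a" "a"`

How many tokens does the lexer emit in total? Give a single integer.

pos=0: emit PLUS '+'
pos=1: emit ID 'b' (now at pos=2)
pos=2: emit LPAREN '('
pos=3: emit EQ '='
pos=4: emit EQ '='
pos=5: emit NUM '1' (now at pos=6)
pos=6: enter STRING mode
pos=6: emit STR "ok" (now at pos=10)
pos=11: enter STRING mode
pos=11: emit STR "a" (now at pos=14)
pos=15: enter STRING mode
pos=15: emit STR "a" (now at pos=18)
DONE. 9 tokens: [PLUS, ID, LPAREN, EQ, EQ, NUM, STR, STR, STR]

Answer: 9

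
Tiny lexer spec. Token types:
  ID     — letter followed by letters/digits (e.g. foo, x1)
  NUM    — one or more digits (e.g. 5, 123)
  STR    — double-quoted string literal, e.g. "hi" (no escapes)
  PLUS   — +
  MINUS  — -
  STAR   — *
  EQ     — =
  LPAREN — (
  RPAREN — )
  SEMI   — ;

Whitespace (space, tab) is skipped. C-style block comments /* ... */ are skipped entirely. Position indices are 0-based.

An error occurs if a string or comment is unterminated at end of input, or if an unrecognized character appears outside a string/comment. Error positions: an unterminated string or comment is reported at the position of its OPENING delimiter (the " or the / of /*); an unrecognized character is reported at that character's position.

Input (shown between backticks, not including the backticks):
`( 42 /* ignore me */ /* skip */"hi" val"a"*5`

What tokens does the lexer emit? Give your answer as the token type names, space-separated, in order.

Answer: LPAREN NUM STR ID STR STAR NUM

Derivation:
pos=0: emit LPAREN '('
pos=2: emit NUM '42' (now at pos=4)
pos=5: enter COMMENT mode (saw '/*')
exit COMMENT mode (now at pos=20)
pos=21: enter COMMENT mode (saw '/*')
exit COMMENT mode (now at pos=31)
pos=31: enter STRING mode
pos=31: emit STR "hi" (now at pos=35)
pos=36: emit ID 'val' (now at pos=39)
pos=39: enter STRING mode
pos=39: emit STR "a" (now at pos=42)
pos=42: emit STAR '*'
pos=43: emit NUM '5' (now at pos=44)
DONE. 7 tokens: [LPAREN, NUM, STR, ID, STR, STAR, NUM]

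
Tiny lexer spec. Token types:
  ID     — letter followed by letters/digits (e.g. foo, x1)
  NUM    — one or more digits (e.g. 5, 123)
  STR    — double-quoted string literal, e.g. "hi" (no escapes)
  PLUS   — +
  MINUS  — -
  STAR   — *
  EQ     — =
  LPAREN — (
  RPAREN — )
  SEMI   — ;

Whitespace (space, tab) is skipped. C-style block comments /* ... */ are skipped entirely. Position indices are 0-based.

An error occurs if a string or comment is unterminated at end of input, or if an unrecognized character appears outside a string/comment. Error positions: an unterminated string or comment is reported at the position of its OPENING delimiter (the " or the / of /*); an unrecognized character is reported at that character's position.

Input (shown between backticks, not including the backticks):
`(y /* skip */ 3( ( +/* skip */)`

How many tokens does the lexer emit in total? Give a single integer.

Answer: 7

Derivation:
pos=0: emit LPAREN '('
pos=1: emit ID 'y' (now at pos=2)
pos=3: enter COMMENT mode (saw '/*')
exit COMMENT mode (now at pos=13)
pos=14: emit NUM '3' (now at pos=15)
pos=15: emit LPAREN '('
pos=17: emit LPAREN '('
pos=19: emit PLUS '+'
pos=20: enter COMMENT mode (saw '/*')
exit COMMENT mode (now at pos=30)
pos=30: emit RPAREN ')'
DONE. 7 tokens: [LPAREN, ID, NUM, LPAREN, LPAREN, PLUS, RPAREN]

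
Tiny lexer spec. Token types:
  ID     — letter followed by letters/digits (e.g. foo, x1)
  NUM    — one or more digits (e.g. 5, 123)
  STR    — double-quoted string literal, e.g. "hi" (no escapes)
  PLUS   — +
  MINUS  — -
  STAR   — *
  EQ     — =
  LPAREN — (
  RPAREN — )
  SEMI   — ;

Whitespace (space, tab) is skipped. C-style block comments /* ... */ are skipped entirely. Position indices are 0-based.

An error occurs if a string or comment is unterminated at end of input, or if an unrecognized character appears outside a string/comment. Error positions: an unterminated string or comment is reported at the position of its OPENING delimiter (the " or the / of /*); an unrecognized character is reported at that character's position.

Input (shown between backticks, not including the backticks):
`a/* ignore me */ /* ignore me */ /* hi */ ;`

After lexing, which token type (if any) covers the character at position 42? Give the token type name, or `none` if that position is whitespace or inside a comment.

Answer: SEMI

Derivation:
pos=0: emit ID 'a' (now at pos=1)
pos=1: enter COMMENT mode (saw '/*')
exit COMMENT mode (now at pos=16)
pos=17: enter COMMENT mode (saw '/*')
exit COMMENT mode (now at pos=32)
pos=33: enter COMMENT mode (saw '/*')
exit COMMENT mode (now at pos=41)
pos=42: emit SEMI ';'
DONE. 2 tokens: [ID, SEMI]
Position 42: char is ';' -> SEMI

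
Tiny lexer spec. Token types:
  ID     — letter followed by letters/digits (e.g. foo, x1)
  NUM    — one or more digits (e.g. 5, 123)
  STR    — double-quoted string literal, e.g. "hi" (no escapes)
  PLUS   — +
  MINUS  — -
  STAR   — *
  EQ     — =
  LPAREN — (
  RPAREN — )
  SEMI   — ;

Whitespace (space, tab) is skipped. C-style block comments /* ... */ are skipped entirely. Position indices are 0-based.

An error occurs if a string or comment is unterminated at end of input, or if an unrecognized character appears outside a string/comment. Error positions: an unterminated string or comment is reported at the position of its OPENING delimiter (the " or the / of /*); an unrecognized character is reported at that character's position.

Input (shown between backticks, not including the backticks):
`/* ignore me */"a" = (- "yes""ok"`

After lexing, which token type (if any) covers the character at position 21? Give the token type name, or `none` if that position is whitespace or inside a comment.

Answer: LPAREN

Derivation:
pos=0: enter COMMENT mode (saw '/*')
exit COMMENT mode (now at pos=15)
pos=15: enter STRING mode
pos=15: emit STR "a" (now at pos=18)
pos=19: emit EQ '='
pos=21: emit LPAREN '('
pos=22: emit MINUS '-'
pos=24: enter STRING mode
pos=24: emit STR "yes" (now at pos=29)
pos=29: enter STRING mode
pos=29: emit STR "ok" (now at pos=33)
DONE. 6 tokens: [STR, EQ, LPAREN, MINUS, STR, STR]
Position 21: char is '(' -> LPAREN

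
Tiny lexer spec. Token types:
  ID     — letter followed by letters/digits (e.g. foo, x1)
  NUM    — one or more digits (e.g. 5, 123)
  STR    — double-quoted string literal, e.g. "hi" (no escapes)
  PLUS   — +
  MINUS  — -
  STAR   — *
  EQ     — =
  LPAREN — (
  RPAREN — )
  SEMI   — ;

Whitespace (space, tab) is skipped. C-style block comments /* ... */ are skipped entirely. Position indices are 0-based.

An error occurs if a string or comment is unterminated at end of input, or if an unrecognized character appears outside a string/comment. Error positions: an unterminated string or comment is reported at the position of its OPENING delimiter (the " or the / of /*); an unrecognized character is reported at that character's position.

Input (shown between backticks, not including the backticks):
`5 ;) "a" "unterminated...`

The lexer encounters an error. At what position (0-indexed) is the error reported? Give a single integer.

pos=0: emit NUM '5' (now at pos=1)
pos=2: emit SEMI ';'
pos=3: emit RPAREN ')'
pos=5: enter STRING mode
pos=5: emit STR "a" (now at pos=8)
pos=9: enter STRING mode
pos=9: ERROR — unterminated string

Answer: 9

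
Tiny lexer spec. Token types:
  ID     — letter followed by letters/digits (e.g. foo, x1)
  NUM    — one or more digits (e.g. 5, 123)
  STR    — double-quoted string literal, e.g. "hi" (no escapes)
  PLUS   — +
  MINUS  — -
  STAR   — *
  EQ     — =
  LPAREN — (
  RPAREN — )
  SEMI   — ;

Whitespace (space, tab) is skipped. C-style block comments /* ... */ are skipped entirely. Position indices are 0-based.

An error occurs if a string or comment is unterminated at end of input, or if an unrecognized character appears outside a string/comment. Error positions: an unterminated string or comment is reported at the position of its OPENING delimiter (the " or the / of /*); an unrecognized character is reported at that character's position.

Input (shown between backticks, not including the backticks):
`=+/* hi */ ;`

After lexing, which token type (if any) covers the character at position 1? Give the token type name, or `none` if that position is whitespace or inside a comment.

pos=0: emit EQ '='
pos=1: emit PLUS '+'
pos=2: enter COMMENT mode (saw '/*')
exit COMMENT mode (now at pos=10)
pos=11: emit SEMI ';'
DONE. 3 tokens: [EQ, PLUS, SEMI]
Position 1: char is '+' -> PLUS

Answer: PLUS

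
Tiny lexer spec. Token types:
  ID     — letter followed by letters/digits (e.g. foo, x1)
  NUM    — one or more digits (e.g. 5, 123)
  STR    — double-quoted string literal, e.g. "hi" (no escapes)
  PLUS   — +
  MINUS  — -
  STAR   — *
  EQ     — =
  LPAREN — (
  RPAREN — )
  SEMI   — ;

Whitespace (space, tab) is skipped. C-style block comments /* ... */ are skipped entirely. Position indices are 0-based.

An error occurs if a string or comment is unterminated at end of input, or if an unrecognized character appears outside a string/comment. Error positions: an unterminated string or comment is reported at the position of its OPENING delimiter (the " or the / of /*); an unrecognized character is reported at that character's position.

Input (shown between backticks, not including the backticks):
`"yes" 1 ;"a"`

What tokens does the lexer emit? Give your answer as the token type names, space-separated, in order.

Answer: STR NUM SEMI STR

Derivation:
pos=0: enter STRING mode
pos=0: emit STR "yes" (now at pos=5)
pos=6: emit NUM '1' (now at pos=7)
pos=8: emit SEMI ';'
pos=9: enter STRING mode
pos=9: emit STR "a" (now at pos=12)
DONE. 4 tokens: [STR, NUM, SEMI, STR]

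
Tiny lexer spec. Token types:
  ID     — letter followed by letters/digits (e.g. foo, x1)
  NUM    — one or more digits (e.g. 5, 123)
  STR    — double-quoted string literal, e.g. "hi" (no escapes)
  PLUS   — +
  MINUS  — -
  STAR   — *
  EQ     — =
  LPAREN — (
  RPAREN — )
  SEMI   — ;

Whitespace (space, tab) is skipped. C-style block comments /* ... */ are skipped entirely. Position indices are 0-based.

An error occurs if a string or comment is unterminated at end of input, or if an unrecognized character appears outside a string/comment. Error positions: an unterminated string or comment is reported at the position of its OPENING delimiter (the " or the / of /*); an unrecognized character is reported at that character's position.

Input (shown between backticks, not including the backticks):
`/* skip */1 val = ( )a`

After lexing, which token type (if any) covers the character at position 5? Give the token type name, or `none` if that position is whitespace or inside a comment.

pos=0: enter COMMENT mode (saw '/*')
exit COMMENT mode (now at pos=10)
pos=10: emit NUM '1' (now at pos=11)
pos=12: emit ID 'val' (now at pos=15)
pos=16: emit EQ '='
pos=18: emit LPAREN '('
pos=20: emit RPAREN ')'
pos=21: emit ID 'a' (now at pos=22)
DONE. 6 tokens: [NUM, ID, EQ, LPAREN, RPAREN, ID]
Position 5: char is 'i' -> none

Answer: none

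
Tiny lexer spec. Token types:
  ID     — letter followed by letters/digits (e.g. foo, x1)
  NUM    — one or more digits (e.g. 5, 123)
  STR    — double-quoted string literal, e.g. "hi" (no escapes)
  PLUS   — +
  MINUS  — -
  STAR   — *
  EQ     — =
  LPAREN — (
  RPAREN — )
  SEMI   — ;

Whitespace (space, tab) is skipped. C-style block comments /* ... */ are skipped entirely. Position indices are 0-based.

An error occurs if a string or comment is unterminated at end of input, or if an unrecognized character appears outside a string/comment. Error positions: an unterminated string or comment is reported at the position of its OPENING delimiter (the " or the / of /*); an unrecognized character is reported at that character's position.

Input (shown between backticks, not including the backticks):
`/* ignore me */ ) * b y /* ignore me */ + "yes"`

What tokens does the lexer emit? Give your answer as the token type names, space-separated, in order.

Answer: RPAREN STAR ID ID PLUS STR

Derivation:
pos=0: enter COMMENT mode (saw '/*')
exit COMMENT mode (now at pos=15)
pos=16: emit RPAREN ')'
pos=18: emit STAR '*'
pos=20: emit ID 'b' (now at pos=21)
pos=22: emit ID 'y' (now at pos=23)
pos=24: enter COMMENT mode (saw '/*')
exit COMMENT mode (now at pos=39)
pos=40: emit PLUS '+'
pos=42: enter STRING mode
pos=42: emit STR "yes" (now at pos=47)
DONE. 6 tokens: [RPAREN, STAR, ID, ID, PLUS, STR]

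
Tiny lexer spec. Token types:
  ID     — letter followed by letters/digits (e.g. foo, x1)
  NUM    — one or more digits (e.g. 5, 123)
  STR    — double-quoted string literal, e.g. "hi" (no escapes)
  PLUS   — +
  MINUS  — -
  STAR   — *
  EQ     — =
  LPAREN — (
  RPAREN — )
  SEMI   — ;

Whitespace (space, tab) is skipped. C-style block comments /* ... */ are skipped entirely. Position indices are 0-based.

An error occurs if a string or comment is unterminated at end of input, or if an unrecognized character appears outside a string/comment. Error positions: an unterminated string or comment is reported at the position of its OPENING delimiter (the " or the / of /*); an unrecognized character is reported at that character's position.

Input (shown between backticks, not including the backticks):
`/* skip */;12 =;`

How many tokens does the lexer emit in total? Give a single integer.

pos=0: enter COMMENT mode (saw '/*')
exit COMMENT mode (now at pos=10)
pos=10: emit SEMI ';'
pos=11: emit NUM '12' (now at pos=13)
pos=14: emit EQ '='
pos=15: emit SEMI ';'
DONE. 4 tokens: [SEMI, NUM, EQ, SEMI]

Answer: 4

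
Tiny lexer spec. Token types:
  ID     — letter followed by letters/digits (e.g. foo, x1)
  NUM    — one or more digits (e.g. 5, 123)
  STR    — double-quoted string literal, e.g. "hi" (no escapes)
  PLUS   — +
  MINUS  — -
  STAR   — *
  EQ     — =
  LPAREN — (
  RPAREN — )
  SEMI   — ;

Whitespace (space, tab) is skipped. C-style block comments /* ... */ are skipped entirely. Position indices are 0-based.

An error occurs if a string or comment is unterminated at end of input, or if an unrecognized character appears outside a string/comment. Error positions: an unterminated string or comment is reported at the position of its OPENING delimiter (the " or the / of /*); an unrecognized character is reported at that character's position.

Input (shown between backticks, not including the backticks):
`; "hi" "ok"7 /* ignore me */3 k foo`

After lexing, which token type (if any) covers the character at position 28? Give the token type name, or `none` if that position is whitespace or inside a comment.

pos=0: emit SEMI ';'
pos=2: enter STRING mode
pos=2: emit STR "hi" (now at pos=6)
pos=7: enter STRING mode
pos=7: emit STR "ok" (now at pos=11)
pos=11: emit NUM '7' (now at pos=12)
pos=13: enter COMMENT mode (saw '/*')
exit COMMENT mode (now at pos=28)
pos=28: emit NUM '3' (now at pos=29)
pos=30: emit ID 'k' (now at pos=31)
pos=32: emit ID 'foo' (now at pos=35)
DONE. 7 tokens: [SEMI, STR, STR, NUM, NUM, ID, ID]
Position 28: char is '3' -> NUM

Answer: NUM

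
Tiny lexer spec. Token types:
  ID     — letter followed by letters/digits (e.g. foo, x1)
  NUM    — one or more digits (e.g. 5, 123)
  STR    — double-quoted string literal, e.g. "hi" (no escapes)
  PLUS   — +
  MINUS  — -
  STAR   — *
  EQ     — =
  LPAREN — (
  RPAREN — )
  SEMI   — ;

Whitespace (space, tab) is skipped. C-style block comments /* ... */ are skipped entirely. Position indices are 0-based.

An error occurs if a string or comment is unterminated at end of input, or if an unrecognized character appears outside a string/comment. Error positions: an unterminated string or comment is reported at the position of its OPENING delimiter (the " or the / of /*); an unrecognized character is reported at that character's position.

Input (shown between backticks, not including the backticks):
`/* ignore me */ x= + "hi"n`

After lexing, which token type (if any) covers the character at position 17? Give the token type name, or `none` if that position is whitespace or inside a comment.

pos=0: enter COMMENT mode (saw '/*')
exit COMMENT mode (now at pos=15)
pos=16: emit ID 'x' (now at pos=17)
pos=17: emit EQ '='
pos=19: emit PLUS '+'
pos=21: enter STRING mode
pos=21: emit STR "hi" (now at pos=25)
pos=25: emit ID 'n' (now at pos=26)
DONE. 5 tokens: [ID, EQ, PLUS, STR, ID]
Position 17: char is '=' -> EQ

Answer: EQ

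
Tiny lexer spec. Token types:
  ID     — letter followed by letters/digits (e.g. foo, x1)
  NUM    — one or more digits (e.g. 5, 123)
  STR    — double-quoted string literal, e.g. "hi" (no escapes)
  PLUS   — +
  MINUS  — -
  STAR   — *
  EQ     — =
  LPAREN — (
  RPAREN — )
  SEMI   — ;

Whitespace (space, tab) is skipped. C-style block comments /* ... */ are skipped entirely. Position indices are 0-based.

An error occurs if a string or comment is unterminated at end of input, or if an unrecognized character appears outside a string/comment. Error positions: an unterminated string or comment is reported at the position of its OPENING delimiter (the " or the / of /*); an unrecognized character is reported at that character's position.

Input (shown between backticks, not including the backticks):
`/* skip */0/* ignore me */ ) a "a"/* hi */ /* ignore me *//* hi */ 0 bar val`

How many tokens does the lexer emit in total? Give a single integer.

pos=0: enter COMMENT mode (saw '/*')
exit COMMENT mode (now at pos=10)
pos=10: emit NUM '0' (now at pos=11)
pos=11: enter COMMENT mode (saw '/*')
exit COMMENT mode (now at pos=26)
pos=27: emit RPAREN ')'
pos=29: emit ID 'a' (now at pos=30)
pos=31: enter STRING mode
pos=31: emit STR "a" (now at pos=34)
pos=34: enter COMMENT mode (saw '/*')
exit COMMENT mode (now at pos=42)
pos=43: enter COMMENT mode (saw '/*')
exit COMMENT mode (now at pos=58)
pos=58: enter COMMENT mode (saw '/*')
exit COMMENT mode (now at pos=66)
pos=67: emit NUM '0' (now at pos=68)
pos=69: emit ID 'bar' (now at pos=72)
pos=73: emit ID 'val' (now at pos=76)
DONE. 7 tokens: [NUM, RPAREN, ID, STR, NUM, ID, ID]

Answer: 7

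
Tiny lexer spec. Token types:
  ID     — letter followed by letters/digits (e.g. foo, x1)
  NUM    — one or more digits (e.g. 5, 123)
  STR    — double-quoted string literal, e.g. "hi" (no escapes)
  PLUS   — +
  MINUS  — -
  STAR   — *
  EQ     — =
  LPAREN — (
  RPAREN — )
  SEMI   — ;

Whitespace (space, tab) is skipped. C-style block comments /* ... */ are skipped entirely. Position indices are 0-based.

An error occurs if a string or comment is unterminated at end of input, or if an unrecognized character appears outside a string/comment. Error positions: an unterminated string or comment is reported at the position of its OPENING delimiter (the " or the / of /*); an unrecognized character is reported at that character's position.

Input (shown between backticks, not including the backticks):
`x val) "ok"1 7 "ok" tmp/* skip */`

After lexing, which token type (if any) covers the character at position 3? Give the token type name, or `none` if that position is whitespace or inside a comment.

Answer: ID

Derivation:
pos=0: emit ID 'x' (now at pos=1)
pos=2: emit ID 'val' (now at pos=5)
pos=5: emit RPAREN ')'
pos=7: enter STRING mode
pos=7: emit STR "ok" (now at pos=11)
pos=11: emit NUM '1' (now at pos=12)
pos=13: emit NUM '7' (now at pos=14)
pos=15: enter STRING mode
pos=15: emit STR "ok" (now at pos=19)
pos=20: emit ID 'tmp' (now at pos=23)
pos=23: enter COMMENT mode (saw '/*')
exit COMMENT mode (now at pos=33)
DONE. 8 tokens: [ID, ID, RPAREN, STR, NUM, NUM, STR, ID]
Position 3: char is 'a' -> ID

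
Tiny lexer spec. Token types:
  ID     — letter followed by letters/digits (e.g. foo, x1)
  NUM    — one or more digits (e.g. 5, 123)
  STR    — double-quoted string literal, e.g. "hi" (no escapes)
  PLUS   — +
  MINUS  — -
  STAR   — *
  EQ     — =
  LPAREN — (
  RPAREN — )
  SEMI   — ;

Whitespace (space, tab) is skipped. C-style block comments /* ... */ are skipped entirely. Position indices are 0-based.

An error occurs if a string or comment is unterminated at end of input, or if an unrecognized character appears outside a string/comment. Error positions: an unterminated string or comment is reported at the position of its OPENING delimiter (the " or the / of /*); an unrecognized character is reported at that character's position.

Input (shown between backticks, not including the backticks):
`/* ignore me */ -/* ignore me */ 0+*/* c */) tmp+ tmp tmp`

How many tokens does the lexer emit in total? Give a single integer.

pos=0: enter COMMENT mode (saw '/*')
exit COMMENT mode (now at pos=15)
pos=16: emit MINUS '-'
pos=17: enter COMMENT mode (saw '/*')
exit COMMENT mode (now at pos=32)
pos=33: emit NUM '0' (now at pos=34)
pos=34: emit PLUS '+'
pos=35: emit STAR '*'
pos=36: enter COMMENT mode (saw '/*')
exit COMMENT mode (now at pos=43)
pos=43: emit RPAREN ')'
pos=45: emit ID 'tmp' (now at pos=48)
pos=48: emit PLUS '+'
pos=50: emit ID 'tmp' (now at pos=53)
pos=54: emit ID 'tmp' (now at pos=57)
DONE. 9 tokens: [MINUS, NUM, PLUS, STAR, RPAREN, ID, PLUS, ID, ID]

Answer: 9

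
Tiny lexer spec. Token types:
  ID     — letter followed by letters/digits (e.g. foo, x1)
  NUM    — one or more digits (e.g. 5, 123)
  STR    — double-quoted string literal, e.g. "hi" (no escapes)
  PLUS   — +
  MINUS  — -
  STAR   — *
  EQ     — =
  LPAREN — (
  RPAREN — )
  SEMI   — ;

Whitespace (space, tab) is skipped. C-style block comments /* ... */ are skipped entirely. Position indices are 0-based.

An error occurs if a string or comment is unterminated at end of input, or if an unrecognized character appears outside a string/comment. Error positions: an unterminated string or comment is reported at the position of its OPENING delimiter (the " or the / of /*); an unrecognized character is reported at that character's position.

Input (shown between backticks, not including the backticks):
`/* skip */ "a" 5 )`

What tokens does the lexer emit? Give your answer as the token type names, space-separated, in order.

pos=0: enter COMMENT mode (saw '/*')
exit COMMENT mode (now at pos=10)
pos=11: enter STRING mode
pos=11: emit STR "a" (now at pos=14)
pos=15: emit NUM '5' (now at pos=16)
pos=17: emit RPAREN ')'
DONE. 3 tokens: [STR, NUM, RPAREN]

Answer: STR NUM RPAREN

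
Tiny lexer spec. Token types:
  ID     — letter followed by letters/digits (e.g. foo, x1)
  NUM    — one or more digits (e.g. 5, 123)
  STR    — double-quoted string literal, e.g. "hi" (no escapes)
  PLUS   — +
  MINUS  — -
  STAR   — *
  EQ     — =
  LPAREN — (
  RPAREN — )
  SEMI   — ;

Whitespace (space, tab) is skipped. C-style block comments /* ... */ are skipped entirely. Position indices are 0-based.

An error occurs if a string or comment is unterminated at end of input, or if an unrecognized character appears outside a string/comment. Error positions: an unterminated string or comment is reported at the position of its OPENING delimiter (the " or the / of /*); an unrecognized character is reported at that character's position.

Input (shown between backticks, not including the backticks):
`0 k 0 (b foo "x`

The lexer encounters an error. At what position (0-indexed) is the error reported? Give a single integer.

pos=0: emit NUM '0' (now at pos=1)
pos=2: emit ID 'k' (now at pos=3)
pos=4: emit NUM '0' (now at pos=5)
pos=6: emit LPAREN '('
pos=7: emit ID 'b' (now at pos=8)
pos=9: emit ID 'foo' (now at pos=12)
pos=13: enter STRING mode
pos=13: ERROR — unterminated string

Answer: 13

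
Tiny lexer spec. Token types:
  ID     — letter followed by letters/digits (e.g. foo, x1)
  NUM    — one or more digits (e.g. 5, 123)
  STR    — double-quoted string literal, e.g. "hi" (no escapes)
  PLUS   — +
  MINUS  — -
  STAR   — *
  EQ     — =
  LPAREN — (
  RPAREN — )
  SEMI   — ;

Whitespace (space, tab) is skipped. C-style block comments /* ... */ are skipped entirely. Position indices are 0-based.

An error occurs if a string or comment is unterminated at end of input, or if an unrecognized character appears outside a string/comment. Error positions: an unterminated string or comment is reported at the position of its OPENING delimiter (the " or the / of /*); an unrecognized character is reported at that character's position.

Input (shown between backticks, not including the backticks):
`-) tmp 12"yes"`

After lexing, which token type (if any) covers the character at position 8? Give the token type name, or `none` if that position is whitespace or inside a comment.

Answer: NUM

Derivation:
pos=0: emit MINUS '-'
pos=1: emit RPAREN ')'
pos=3: emit ID 'tmp' (now at pos=6)
pos=7: emit NUM '12' (now at pos=9)
pos=9: enter STRING mode
pos=9: emit STR "yes" (now at pos=14)
DONE. 5 tokens: [MINUS, RPAREN, ID, NUM, STR]
Position 8: char is '2' -> NUM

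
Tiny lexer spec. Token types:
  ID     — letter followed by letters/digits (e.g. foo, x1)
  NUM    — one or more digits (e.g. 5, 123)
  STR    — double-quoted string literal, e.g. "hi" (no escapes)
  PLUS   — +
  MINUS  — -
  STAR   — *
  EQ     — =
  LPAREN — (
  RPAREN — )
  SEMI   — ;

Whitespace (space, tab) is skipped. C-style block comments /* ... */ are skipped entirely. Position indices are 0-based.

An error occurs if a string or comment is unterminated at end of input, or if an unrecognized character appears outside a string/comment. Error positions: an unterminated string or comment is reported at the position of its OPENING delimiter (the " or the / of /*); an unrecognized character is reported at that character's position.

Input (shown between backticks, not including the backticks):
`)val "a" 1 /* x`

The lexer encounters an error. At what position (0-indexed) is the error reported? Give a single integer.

Answer: 11

Derivation:
pos=0: emit RPAREN ')'
pos=1: emit ID 'val' (now at pos=4)
pos=5: enter STRING mode
pos=5: emit STR "a" (now at pos=8)
pos=9: emit NUM '1' (now at pos=10)
pos=11: enter COMMENT mode (saw '/*')
pos=11: ERROR — unterminated comment (reached EOF)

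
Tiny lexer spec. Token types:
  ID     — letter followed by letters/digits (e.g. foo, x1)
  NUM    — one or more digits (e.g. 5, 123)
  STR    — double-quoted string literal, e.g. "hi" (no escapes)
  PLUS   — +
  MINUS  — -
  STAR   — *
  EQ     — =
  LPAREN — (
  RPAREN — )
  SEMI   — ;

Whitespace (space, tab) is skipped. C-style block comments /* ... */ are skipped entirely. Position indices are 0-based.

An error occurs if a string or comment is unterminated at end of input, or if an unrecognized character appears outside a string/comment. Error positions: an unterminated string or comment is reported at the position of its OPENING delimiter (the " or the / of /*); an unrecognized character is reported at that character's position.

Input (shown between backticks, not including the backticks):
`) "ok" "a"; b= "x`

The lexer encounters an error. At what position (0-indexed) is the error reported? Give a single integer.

Answer: 15

Derivation:
pos=0: emit RPAREN ')'
pos=2: enter STRING mode
pos=2: emit STR "ok" (now at pos=6)
pos=7: enter STRING mode
pos=7: emit STR "a" (now at pos=10)
pos=10: emit SEMI ';'
pos=12: emit ID 'b' (now at pos=13)
pos=13: emit EQ '='
pos=15: enter STRING mode
pos=15: ERROR — unterminated string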